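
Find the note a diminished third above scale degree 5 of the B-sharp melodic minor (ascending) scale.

A

Scale degree 5 of B# melodic minor (ascending) is F##.
A diminished third (2 semitones) above F## lands on the letter A, giving A.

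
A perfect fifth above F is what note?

C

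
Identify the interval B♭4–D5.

Counting letters B–C–D gives a third.
Bb→D = 4 semitones, exactly the major third.

major third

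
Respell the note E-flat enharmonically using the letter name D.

D#

Eb is pitch class 3. The letter D alone is pitch class 2.
To reach pitch class 3 from D requires an offset of +1 semitone, i.e. sharp: D#.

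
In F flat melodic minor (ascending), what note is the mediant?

Abb

The Fb melodic minor (ascending) scale runs Fb Gb Abb Bbb Cb Db Eb.
Degree 3 is Abb.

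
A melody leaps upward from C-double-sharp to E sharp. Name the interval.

minor third

The letter names run C→E, a span of 2 letter steps, so the interval is some kind of third.
C## to E# is 3 semitones. A major third is 4, so 3 makes it minor.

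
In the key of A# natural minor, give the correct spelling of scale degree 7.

G#

Degree 7 takes the letter 6 steps above A, which is G.
In natural minor, degree 7 sits 10 semitones above the tonic. A# + 10 semitones is pitch class 8, spelled on G as G#.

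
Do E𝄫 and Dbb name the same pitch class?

Ebb is pitch class 2; Dbb is pitch class 0.
The pitch classes differ (2 vs. 0), so they are not enharmonic equivalents.

No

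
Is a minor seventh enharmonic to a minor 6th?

A minor seventh spans 10 semitones; a minor sixth spans 8.
The spans differ, so they are not enharmonic equivalents.

No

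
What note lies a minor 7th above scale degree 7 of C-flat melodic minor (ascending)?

Scale degree 7 of Cb melodic minor (ascending) is Bb.
A minor seventh (10 semitones) above Bb lands on the letter A, giving Ab.

Ab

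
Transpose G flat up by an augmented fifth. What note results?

D

A fifth above G lands on the letter D.
An augmented fifth spans 8 semitones, so Gb moves to pitch class 2. On the letter D that is D.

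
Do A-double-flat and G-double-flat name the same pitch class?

Two spellings are enharmonically equivalent only if they share a pitch class.
Here Abb → 7, Gbb → 5; 5 ≠ 7, so they are not.

No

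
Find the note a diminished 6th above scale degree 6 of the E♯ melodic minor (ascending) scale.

A

Scale degree 6 of E# melodic minor (ascending) is C##.
A diminished sixth (7 semitones) above C## lands on the letter A, giving A.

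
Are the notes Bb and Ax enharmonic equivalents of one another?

Bb is pitch class 10; A## is pitch class 11.
The pitch classes differ (10 vs. 11), so they are not enharmonic equivalents.

No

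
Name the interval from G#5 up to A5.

The letter names run G→A, a span of 1 letter step, so the interval is some kind of second.
G# to A is 1 semitone. A major second is 2, so 1 makes it minor.

minor second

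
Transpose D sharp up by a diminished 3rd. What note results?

F

A third above D lands on the letter F.
A diminished third spans 2 semitones, so D# moves to pitch class 5. On the letter F that is F.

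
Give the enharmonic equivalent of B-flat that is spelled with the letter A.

A#

Plain A sits 1 semitone below Bb, so on the letter A the same pitch needs a sharp: A#.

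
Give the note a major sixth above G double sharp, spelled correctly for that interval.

E##

G up a major sixth is E, so the target letter is E.
From G##, a major sixth is 9 semitones up: E##.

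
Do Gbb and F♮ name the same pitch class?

Gbb is pitch class 5; F is pitch class 5.
All spellings map to pitch class 5, so they are enharmonically equivalent.

Yes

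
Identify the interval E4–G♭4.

Counting letters E–F–G gives a third.
E→Gb = 2 semitones, 2 narrower than the major third (4), so diminished.

diminished third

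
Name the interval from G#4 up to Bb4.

The letter names run G→B, a span of 2 letter steps, so the interval is some kind of third.
G# to Bb is 2 semitones. A major third is 4, so 2 makes it diminished.

diminished third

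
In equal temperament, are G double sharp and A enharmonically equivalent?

G## = pitch class 9 and A = pitch class 9 — the same pitch class, so they are enharmonic equivalents.

Yes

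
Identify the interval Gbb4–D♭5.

augmented fifth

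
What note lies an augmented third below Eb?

E down a major third is C, so the target letter is C.
From Eb, an augmented third is 5 semitones down: Cbb.

Cbb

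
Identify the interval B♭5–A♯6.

Counting letters B–C–D–E–F–G–A gives a seventh.
Bb→A# = 12 semitones, 1 wider than the major seventh (11), so augmented.

augmented seventh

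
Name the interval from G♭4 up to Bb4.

Counting letters G–A–B gives a third.
Gb→Bb = 4 semitones, exactly the major third.

major third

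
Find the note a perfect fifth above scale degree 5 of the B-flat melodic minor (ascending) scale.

Scale degree 5 of Bb melodic minor (ascending) is F.
A perfect fifth (7 semitones) above F lands on the letter C, giving C.

C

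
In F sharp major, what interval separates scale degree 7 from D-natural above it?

diminished seventh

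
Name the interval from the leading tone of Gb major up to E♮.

major seventh

The leading tone of Gb major is F.
F up to E: letters F→E make it a seventh; 11 semitones makes it major.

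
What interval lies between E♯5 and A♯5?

Counting letters E–F–G–A gives a fourth.
E#→A# = 5 semitones, exactly the perfect fourth.

perfect fourth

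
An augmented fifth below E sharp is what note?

A fifth below E lands on the letter A.
An augmented fifth spans 8 semitones, so E# moves to pitch class 9. On the letter A that is A.

A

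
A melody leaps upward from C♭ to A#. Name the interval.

doubly augmented sixth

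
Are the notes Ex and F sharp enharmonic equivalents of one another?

Yes

E## = pitch class 6 and F# = pitch class 6 — the same pitch class, so they are enharmonic equivalents.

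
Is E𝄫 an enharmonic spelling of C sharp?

No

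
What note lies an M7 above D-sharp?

A seventh above D lands on the letter C.
A major seventh spans 11 semitones, so D# moves to pitch class 2. On the letter C that is C##.

C##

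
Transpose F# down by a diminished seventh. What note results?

G##

F down a major seventh is Gb, so the target letter is G.
From F#, a diminished seventh is 9 semitones down: G##.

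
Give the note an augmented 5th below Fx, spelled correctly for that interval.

B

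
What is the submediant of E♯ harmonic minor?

C#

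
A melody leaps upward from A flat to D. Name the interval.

augmented fourth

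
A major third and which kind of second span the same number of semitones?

doubly augmented

A major third spans 4 semitones.
A second spanning 4 semitones is doubly augmented (the major second is 2).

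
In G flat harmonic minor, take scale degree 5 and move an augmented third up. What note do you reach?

Scale degree 5 of Gb harmonic minor is Db.
An augmented third (5 semitones) above Db lands on the letter F, giving F#.

F#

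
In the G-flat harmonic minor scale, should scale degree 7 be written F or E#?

F

Each scale degree takes a distinct letter name. Degree 7 of a scale on G must use the letter F.
F and E# are enharmonically the same pitch, but only F uses the letter F, so it is the correct spelling here.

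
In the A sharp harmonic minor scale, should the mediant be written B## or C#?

Each scale degree takes a distinct letter name. Degree 3 of a scale on A must use the letter C.
C# and B## are enharmonically the same pitch, but only C# uses the letter C, so it is the correct spelling here.

C#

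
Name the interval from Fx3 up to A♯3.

minor third

Counting letters F–G–A gives a third.
F##→A# = 3 semitones, 1 narrower than the major third (4), so minor.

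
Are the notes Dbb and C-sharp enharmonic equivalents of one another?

No

Dbb is pitch class 0; C# is pitch class 1.
The pitch classes differ (0 vs. 1), so they are not enharmonic equivalents.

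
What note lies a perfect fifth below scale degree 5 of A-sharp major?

Scale degree 5 of A# major is E#.
A perfect fifth (7 semitones) below E# lands on the letter A, giving A#.

A#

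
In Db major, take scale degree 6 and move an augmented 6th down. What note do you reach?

Scale degree 6 of Db major is Bb.
An augmented sixth (10 semitones) below Bb lands on the letter D, giving Dbb.

Dbb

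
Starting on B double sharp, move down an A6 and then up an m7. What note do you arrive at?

C#

An augmented sixth down from B## is D# (letter D, 10 semitones down).
A minor seventh up from D# is C# (letter C, 10 semitones up).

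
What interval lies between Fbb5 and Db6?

augmented sixth

The letter names run F→D, a span of 5 letter steps, so the interval is some kind of sixth.
Fbb to Db is 10 semitones. A major sixth is 9, so 10 makes it augmented.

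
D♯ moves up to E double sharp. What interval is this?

Counting letters D–E gives a second.
D#→E## = 3 semitones, 1 wider than the major second (2), so augmented.

augmented second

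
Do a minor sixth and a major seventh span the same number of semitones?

No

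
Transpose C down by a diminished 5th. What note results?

C down a perfect fifth is F, so the target letter is F.
From C, a diminished fifth is 6 semitones down: F#.

F#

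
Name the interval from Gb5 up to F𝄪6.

The letter names run G→F, a span of 6 letter steps, so the interval is some kind of seventh.
Gb to F## is 13 semitones. A major seventh is 11, so 13 makes it doubly augmented.

doubly augmented seventh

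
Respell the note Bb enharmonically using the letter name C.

Cbb

Plain C sits 2 semitones above Bb, so on the letter C the same pitch needs a double flat: Cbb.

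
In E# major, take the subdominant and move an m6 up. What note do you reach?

The subdominant of E# major is A#.
A minor sixth (8 semitones) above A# lands on the letter F, giving F#.

F#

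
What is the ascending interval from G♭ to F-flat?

minor seventh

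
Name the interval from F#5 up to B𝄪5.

doubly augmented fourth

Counting letters F–G–A–B gives a fourth.
F#→B## = 7 semitones, 2 wider than the perfect fourth (5), so doubly augmented.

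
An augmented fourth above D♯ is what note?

G##

D up a perfect fourth is G, so the target letter is G.
From D#, an augmented fourth is 6 semitones up: G##.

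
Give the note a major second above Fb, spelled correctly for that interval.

F up a major second is G, so the target letter is G.
From Fb, a major second is 2 semitones up: Gb.

Gb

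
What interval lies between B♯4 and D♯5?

The letter names run B→D, a span of 2 letter steps, so the interval is some kind of third.
B# to D# is 3 semitones. A major third is 4, so 3 makes it minor.

minor third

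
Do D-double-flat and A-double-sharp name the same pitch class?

Dbb is pitch class 0; A## is pitch class 11.
The pitch classes differ (0 vs. 11), so they are not enharmonic equivalents.

No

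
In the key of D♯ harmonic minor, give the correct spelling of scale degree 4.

G#

The D# harmonic minor scale runs D# E# F# G# A# B C##.
Degree 4 is G#.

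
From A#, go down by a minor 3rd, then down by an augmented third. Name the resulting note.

D

A minor third down from A# is F## (letter F, 3 semitones down).
An augmented third down from F## is D (letter D, 5 semitones down).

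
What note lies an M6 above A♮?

F#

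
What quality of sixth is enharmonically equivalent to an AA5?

A doubly augmented fifth spans 9 semitones.
A sixth spanning 9 semitones is major (the major sixth is 9).

major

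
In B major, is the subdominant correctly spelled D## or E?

E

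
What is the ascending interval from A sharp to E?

diminished fifth

Counting letters A–B–C–D–E gives a fifth.
A#→E = 6 semitones, 1 narrower than the perfect fifth (7), so diminished.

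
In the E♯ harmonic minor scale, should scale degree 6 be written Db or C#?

C#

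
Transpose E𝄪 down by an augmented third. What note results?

C#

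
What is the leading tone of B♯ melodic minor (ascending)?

A##

Degree 7 takes the letter 6 steps above B, which is A.
In melodic minor (ascending), degree 7 sits 11 semitones above the tonic. B# + 11 semitones is pitch class 11, spelled on A as A##.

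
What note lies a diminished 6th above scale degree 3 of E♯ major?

Scale degree 3 of E# major is G##.
A diminished sixth (7 semitones) above G## lands on the letter E, giving E.

E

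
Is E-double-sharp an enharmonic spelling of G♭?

Yes

E## = pitch class 6 and Gb = pitch class 6 — the same pitch class, so they are enharmonic equivalents.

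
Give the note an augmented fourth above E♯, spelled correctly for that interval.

A fourth above E lands on the letter A.
An augmented fourth spans 6 semitones, so E# moves to pitch class 11. On the letter A that is A##.

A##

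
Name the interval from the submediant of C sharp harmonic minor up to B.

The submediant of C# harmonic minor is A.
A up to B: letters A→B make it a second; 2 semitones makes it major.

major second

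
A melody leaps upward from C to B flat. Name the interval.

Counting letters C–D–E–F–G–A–B gives a seventh.
C→Bb = 10 semitones, 1 narrower than the major seventh (11), so minor.

minor seventh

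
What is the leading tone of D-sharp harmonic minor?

Degree 7 takes the letter 6 steps above D, which is C.
In harmonic minor, degree 7 sits 11 semitones above the tonic. D# + 11 semitones is pitch class 2, spelled on C as C##.

C##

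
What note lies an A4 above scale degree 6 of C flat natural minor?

Scale degree 6 of Cb natural minor is Abb.
An augmented fourth (6 semitones) above Abb lands on the letter D, giving Db.

Db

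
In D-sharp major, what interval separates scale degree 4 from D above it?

diminished fifth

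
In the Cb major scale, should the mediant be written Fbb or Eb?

Eb

Each scale degree takes a distinct letter name. Degree 3 of a scale on C must use the letter E.
Eb and Fbb are enharmonically the same pitch, but only Eb uses the letter E, so it is the correct spelling here.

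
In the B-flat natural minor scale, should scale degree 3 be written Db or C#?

Each scale degree takes a distinct letter name. Degree 3 of a scale on B must use the letter D.
Db and C# are enharmonically the same pitch, but only Db uses the letter D, so it is the correct spelling here.

Db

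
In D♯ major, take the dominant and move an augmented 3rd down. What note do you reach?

The dominant of D# major is A#.
An augmented third (5 semitones) below A# lands on the letter F, giving F.

F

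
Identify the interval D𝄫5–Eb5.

augmented second

Counting letters D–E gives a second.
Dbb→Eb = 3 semitones, 1 wider than the major second (2), so augmented.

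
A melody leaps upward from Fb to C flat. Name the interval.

perfect fifth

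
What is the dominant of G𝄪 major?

Degree 5 takes the letter 4 steps above G, which is D.
In major, degree 5 sits 7 semitones above the tonic. G## + 7 semitones is pitch class 4, spelled on D as D##.

D##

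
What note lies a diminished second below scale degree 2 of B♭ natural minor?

B#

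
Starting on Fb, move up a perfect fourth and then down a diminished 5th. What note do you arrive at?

A perfect fourth up from Fb is Bbb (letter B, 5 semitones up).
A diminished fifth down from Bbb is Eb (letter E, 6 semitones down).

Eb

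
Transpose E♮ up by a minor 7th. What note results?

E up a major seventh is D#, so the target letter is D.
From E, a minor seventh is 10 semitones up: D.

D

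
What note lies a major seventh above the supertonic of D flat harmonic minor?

D

The supertonic of Db harmonic minor is Eb.
A major seventh (11 semitones) above Eb lands on the letter D, giving D.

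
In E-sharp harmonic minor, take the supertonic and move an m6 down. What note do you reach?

A##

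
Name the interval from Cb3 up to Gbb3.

diminished fifth

The letter names run C→G, a span of 4 letter steps, so the interval is some kind of fifth.
Cb to Gbb is 6 semitones. A perfect fifth is 7, so 6 makes it diminished.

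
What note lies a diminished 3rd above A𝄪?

A up a major third is C#, so the target letter is C.
From A##, a diminished third is 2 semitones up: C#.

C#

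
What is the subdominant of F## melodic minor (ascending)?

The F## melodic minor (ascending) scale runs F## G## A# B# C## D## E##.
Degree 4 is B#.

B#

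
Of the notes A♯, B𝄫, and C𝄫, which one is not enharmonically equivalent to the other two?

In 12-tone equal temperament, enharmonic equivalents share a pitch class. A# is pitch class 10; Bbb is pitch class 9; Cbb is pitch class 10.
A# and Cbb share pitch class 10, while Bbb is pitch class 9.

Bbb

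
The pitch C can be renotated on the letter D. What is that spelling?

Plain D sits 2 semitones above C, so on the letter D the same pitch needs a double flat: Dbb.

Dbb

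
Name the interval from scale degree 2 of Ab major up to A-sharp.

Scale degree 2 of Ab major is Bb.
Bb up to A#: letters B→A make it a seventh; 12 semitones makes it augmented.

augmented seventh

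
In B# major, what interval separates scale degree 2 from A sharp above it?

Scale degree 2 of B# major is C##.
C## up to A#: letters C→A make it a sixth; 8 semitones makes it minor.

minor sixth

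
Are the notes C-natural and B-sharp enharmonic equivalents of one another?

C = pitch class 0 and B# = pitch class 0 — the same pitch class, so they are enharmonic equivalents.

Yes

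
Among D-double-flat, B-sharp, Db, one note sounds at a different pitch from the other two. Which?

In 12-tone equal temperament, enharmonic equivalents share a pitch class. Dbb is pitch class 0; B# is pitch class 0; Db is pitch class 1.
Dbb and B# share pitch class 0, while Db is pitch class 1.

Db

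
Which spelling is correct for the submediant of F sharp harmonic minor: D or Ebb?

Each scale degree takes a distinct letter name. Degree 6 of a scale on F must use the letter D.
D and Ebb are enharmonically the same pitch, but only D uses the letter D, so it is the correct spelling here.

D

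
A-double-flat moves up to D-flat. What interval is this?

augmented fourth

The letter names run A→D, a span of 3 letter steps, so the interval is some kind of fourth.
Abb to Db is 6 semitones. A perfect fourth is 5, so 6 makes it augmented.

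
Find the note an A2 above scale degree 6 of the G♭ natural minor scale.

F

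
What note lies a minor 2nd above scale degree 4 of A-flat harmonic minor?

Scale degree 4 of Ab harmonic minor is Db.
A minor second (1 semitone) above Db lands on the letter E, giving Ebb.

Ebb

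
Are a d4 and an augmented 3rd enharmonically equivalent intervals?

No

A diminished fourth spans 4 semitones; an augmented third spans 5.
The spans differ, so they are not enharmonic equivalents.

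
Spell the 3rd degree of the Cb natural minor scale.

Ebb

The Cb natural minor scale runs Cb Db Ebb Fb Gb Abb Bbb.
Degree 3 is Ebb.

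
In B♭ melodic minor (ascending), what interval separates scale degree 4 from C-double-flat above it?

Scale degree 4 of Bb melodic minor (ascending) is Eb.
Eb up to Cbb: letters E→C make it a sixth; 7 semitones makes it diminished.

diminished sixth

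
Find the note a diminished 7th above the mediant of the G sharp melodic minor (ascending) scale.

Ab

The mediant of G# melodic minor (ascending) is B.
A diminished seventh (9 semitones) above B lands on the letter A, giving Ab.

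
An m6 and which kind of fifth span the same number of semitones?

A minor sixth spans 8 semitones.
A fifth spanning 8 semitones is augmented (the perfect fifth is 7).

augmented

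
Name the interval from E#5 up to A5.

Counting letters E–F–G–A gives a fourth.
E#→A = 4 semitones, 1 narrower than the perfect fourth (5), so diminished.

diminished fourth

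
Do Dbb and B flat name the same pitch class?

Dbb is pitch class 0; Bb is pitch class 10.
The pitch classes differ (0 vs. 10), so they are not enharmonic equivalents.

No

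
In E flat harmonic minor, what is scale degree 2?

The Eb harmonic minor scale runs Eb F Gb Ab Bb Cb D.
Degree 2 is F.

F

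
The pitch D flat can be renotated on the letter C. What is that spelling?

C#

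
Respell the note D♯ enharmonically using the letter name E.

Eb

Plain E sits 1 semitone above D#, so on the letter E the same pitch needs a flat: Eb.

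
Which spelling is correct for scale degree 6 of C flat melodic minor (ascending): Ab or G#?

Each scale degree takes a distinct letter name. Degree 6 of a scale on C must use the letter A.
Ab and G# are enharmonically the same pitch, but only Ab uses the letter A, so it is the correct spelling here.

Ab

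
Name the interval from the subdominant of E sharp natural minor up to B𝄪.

The subdominant of E# natural minor is A#.
A# up to B##: letters A→B make it a second; 3 semitones makes it augmented.

augmented second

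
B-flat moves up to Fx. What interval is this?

doubly augmented fifth

The letter names run B→F, a span of 4 letter steps, so the interval is some kind of fifth.
Bb to F## is 9 semitones. A perfect fifth is 7, so 9 makes it doubly augmented.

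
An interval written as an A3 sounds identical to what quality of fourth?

An augmented third spans 5 semitones.
A fourth spanning 5 semitones is perfect (the perfect fourth is 5).

perfect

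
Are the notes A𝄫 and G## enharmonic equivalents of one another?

No

Abb is pitch class 7; G## is pitch class 9.
The pitch classes differ (7 vs. 9), so they are not enharmonic equivalents.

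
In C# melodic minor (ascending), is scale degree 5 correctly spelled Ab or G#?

Each scale degree takes a distinct letter name. Degree 5 of a scale on C must use the letter G.
G# and Ab are enharmonically the same pitch, but only G# uses the letter G, so it is the correct spelling here.

G#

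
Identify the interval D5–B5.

Counting letters D–E–F–G–A–B gives a sixth.
D→B = 9 semitones, exactly the major sixth.

major sixth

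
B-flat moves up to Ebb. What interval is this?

diminished fourth

The letter names run B→E, a span of 3 letter steps, so the interval is some kind of fourth.
Bb to Ebb is 4 semitones. A perfect fourth is 5, so 4 makes it diminished.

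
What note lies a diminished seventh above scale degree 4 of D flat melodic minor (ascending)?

Fbb

Scale degree 4 of Db melodic minor (ascending) is Gb.
A diminished seventh (9 semitones) above Gb lands on the letter F, giving Fbb.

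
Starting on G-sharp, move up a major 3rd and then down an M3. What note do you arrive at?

G#

A major third up from G# is B# (letter B, 4 semitones up).
A major third down from B# is G# (letter G, 4 semitones down).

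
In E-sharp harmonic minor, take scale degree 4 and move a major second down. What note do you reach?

Scale degree 4 of E# harmonic minor is A#.
A major second (2 semitones) below A# lands on the letter G, giving G#.

G#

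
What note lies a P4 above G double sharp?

G up a perfect fourth is C, so the target letter is C.
From G##, a perfect fourth is 5 semitones up: C##.

C##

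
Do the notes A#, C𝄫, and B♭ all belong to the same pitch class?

Yes

A# is pitch class 10; Cbb is pitch class 10; Bb is pitch class 10.
All spellings map to pitch class 10, so they are enharmonically equivalent.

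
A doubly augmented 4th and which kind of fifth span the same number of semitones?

A doubly augmented fourth spans 7 semitones.
A fifth spanning 7 semitones is perfect (the perfect fifth is 7).

perfect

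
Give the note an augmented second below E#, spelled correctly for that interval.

D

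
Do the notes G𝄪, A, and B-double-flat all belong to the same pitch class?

G## is pitch class 9; A is pitch class 9; Bbb is pitch class 9.
All spellings map to pitch class 9, so they are enharmonically equivalent.

Yes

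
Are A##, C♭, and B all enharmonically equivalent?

Yes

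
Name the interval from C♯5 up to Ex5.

augmented third

Counting letters C–D–E gives a third.
C#→E## = 5 semitones, 1 wider than the major third (4), so augmented.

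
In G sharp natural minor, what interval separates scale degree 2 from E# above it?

perfect fifth

Scale degree 2 of G# natural minor is A#.
A# up to E#: letters A→E make it a fifth; 7 semitones makes it perfect.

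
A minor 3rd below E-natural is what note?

C#

A third below E lands on the letter C.
A minor third spans 3 semitones, so E moves to pitch class 1. On the letter C that is C#.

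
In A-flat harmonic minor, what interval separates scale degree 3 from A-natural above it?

augmented sixth

Scale degree 3 of Ab harmonic minor is Cb.
Cb up to A: letters C→A make it a sixth; 10 semitones makes it augmented.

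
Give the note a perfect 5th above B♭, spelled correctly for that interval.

F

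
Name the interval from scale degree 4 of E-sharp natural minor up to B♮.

minor second

Scale degree 4 of E# natural minor is A#.
A# up to B: letters A→B make it a second; 1 semitone makes it minor.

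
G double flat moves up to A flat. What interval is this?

augmented second

The letter names run G→A, a span of 1 letter step, so the interval is some kind of second.
Gbb to Ab is 3 semitones. A major second is 2, so 3 makes it augmented.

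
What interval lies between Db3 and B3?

augmented sixth

Counting letters D–E–F–G–A–B gives a sixth.
Db→B = 10 semitones, 1 wider than the major sixth (9), so augmented.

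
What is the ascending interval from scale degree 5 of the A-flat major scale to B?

augmented fifth

Scale degree 5 of Ab major is Eb.
Eb up to B: letters E→B make it a fifth; 8 semitones makes it augmented.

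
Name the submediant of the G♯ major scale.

E#

The G# major scale runs G# A# B# C# D# E# F##.
Degree 6 is E#.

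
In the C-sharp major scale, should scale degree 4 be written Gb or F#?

F#

Each scale degree takes a distinct letter name. Degree 4 of a scale on C must use the letter F.
F# and Gb are enharmonically the same pitch, but only F# uses the letter F, so it is the correct spelling here.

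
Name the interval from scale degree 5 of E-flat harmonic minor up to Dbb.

diminished third

Scale degree 5 of Eb harmonic minor is Bb.
Bb up to Dbb: letters B→D make it a third; 2 semitones makes it diminished.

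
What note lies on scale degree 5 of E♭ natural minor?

Bb

The Eb natural minor scale runs Eb F Gb Ab Bb Cb Db.
Degree 5 is Bb.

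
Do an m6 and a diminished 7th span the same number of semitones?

No

A minor sixth spans 8 semitones; a diminished seventh spans 9.
The spans differ, so they are not enharmonic equivalents.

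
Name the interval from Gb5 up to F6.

major seventh

The letter names run G→F, a span of 6 letter steps, so the interval is some kind of seventh.
Gb to F is 11 semitones. A major seventh is 11, so 11 makes it major.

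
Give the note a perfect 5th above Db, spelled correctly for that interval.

D up a perfect fifth is A, so the target letter is A.
From Db, a perfect fifth is 7 semitones up: Ab.

Ab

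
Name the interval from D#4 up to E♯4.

The letter names run D→E, a span of 1 letter step, so the interval is some kind of second.
D# to E# is 2 semitones. A major second is 2, so 2 makes it major.

major second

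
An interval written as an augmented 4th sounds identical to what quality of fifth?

An augmented fourth spans 6 semitones.
A fifth spanning 6 semitones is diminished (the perfect fifth is 7).

diminished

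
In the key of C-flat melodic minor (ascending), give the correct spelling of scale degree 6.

Degree 6 takes the letter 5 steps above C, which is A.
In melodic minor (ascending), degree 6 sits 9 semitones above the tonic. Cb + 9 semitones is pitch class 8, spelled on A as Ab.

Ab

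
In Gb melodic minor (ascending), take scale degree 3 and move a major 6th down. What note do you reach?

Scale degree 3 of Gb melodic minor (ascending) is Bbb.
A major sixth (9 semitones) below Bbb lands on the letter D, giving Dbb.

Dbb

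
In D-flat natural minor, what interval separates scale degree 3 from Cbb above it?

Scale degree 3 of Db natural minor is Fb.
Fb up to Cbb: letters F→C make it a fifth; 6 semitones makes it diminished.

diminished fifth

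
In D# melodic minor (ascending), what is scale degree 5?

A#

Degree 5 takes the letter 4 steps above D, which is A.
In melodic minor (ascending), degree 5 sits 7 semitones above the tonic. D# + 7 semitones is pitch class 10, spelled on A as A#.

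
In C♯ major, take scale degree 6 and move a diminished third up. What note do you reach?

Scale degree 6 of C# major is A#.
A diminished third (2 semitones) above A# lands on the letter C, giving C.

C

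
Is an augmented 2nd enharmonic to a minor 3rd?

Yes

An augmented second spans 3 semitones; a minor third spans 3.
They are enharmonically equivalent.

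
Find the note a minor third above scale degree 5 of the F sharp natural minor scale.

Scale degree 5 of F# natural minor is C#.
A minor third (3 semitones) above C# lands on the letter E, giving E.

E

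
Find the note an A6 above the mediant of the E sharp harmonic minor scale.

The mediant of E# harmonic minor is G#.
An augmented sixth (10 semitones) above G# lands on the letter E, giving E##.

E##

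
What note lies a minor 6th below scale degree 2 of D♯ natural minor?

Scale degree 2 of D# natural minor is E#.
A minor sixth (8 semitones) below E# lands on the letter G, giving G##.

G##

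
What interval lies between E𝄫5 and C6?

augmented sixth

Counting letters E–F–G–A–B–C gives a sixth.
Ebb→C = 10 semitones, 1 wider than the major sixth (9), so augmented.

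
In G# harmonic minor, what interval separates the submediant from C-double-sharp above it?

augmented sixth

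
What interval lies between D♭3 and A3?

Counting letters D–E–F–G–A gives a fifth.
Db→A = 8 semitones, 1 wider than the perfect fifth (7), so augmented.

augmented fifth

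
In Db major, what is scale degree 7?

C

Degree 7 takes the letter 6 steps above D, which is C.
In major, degree 7 sits 11 semitones above the tonic. Db + 11 semitones is pitch class 0, spelled on C as C.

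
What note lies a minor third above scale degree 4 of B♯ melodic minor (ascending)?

Scale degree 4 of B# melodic minor (ascending) is E#.
A minor third (3 semitones) above E# lands on the letter G, giving G#.

G#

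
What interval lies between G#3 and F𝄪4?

The letter names run G→F, a span of 6 letter steps, so the interval is some kind of seventh.
G# to F## is 11 semitones. A major seventh is 11, so 11 makes it major.

major seventh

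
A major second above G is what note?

A second above G lands on the letter A.
A major second spans 2 semitones, so G moves to pitch class 9. On the letter A that is A.

A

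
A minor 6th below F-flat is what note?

A sixth below F lands on the letter A.
A minor sixth spans 8 semitones, so Fb moves to pitch class 8. On the letter A that is Ab.

Ab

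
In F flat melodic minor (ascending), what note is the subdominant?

The Fb melodic minor (ascending) scale runs Fb Gb Abb Bbb Cb Db Eb.
Degree 4 is Bbb.

Bbb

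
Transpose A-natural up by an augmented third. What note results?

A third above A lands on the letter C.
An augmented third spans 5 semitones, so A moves to pitch class 2. On the letter C that is C##.

C##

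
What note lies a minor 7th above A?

G

A up a major seventh is G#, so the target letter is G.
From A, a minor seventh is 10 semitones up: G.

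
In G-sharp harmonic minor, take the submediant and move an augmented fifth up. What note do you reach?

B#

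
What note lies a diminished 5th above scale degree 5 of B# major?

Scale degree 5 of B# major is F##.
A diminished fifth (6 semitones) above F## lands on the letter C, giving C#.

C#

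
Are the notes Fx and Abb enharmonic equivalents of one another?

F## = pitch class 7 and Abb = pitch class 7 — the same pitch class, so they are enharmonic equivalents.

Yes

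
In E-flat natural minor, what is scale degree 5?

The Eb natural minor scale runs Eb F Gb Ab Bb Cb Db.
Degree 5 is Bb.

Bb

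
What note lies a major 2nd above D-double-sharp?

A second above D lands on the letter E.
A major second spans 2 semitones, so D## moves to pitch class 6. On the letter E that is E##.

E##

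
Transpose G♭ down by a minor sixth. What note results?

Bb

G down a major sixth is Bb, so the target letter is B.
From Gb, a minor sixth is 8 semitones down: Bb.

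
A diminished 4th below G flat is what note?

D

A fourth below G lands on the letter D.
A diminished fourth spans 4 semitones, so Gb moves to pitch class 2. On the letter D that is D.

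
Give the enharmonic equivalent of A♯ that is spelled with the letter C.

A# is pitch class 10. The letter C alone is pitch class 0.
To reach pitch class 10 from C requires an offset of -2 semitones, i.e. double flat: Cbb.

Cbb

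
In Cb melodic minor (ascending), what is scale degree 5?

Gb

Degree 5 takes the letter 4 steps above C, which is G.
In melodic minor (ascending), degree 5 sits 7 semitones above the tonic. Cb + 7 semitones is pitch class 6, spelled on G as Gb.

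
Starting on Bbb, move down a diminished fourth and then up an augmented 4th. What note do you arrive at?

B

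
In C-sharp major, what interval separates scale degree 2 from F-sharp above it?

Scale degree 2 of C# major is D#.
D# up to F#: letters D→F make it a third; 3 semitones makes it minor.

minor third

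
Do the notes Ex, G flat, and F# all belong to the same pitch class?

E## is pitch class 6; Gb is pitch class 6; F# is pitch class 6.
All spellings map to pitch class 6, so they are enharmonically equivalent.

Yes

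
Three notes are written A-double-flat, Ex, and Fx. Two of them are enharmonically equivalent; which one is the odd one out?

E##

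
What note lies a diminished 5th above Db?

Abb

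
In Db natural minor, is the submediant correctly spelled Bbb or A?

Bbb

Each scale degree takes a distinct letter name. Degree 6 of a scale on D must use the letter B.
Bbb and A are enharmonically the same pitch, but only Bbb uses the letter B, so it is the correct spelling here.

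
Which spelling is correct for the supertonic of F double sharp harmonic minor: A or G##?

Each scale degree takes a distinct letter name. Degree 2 of a scale on F must use the letter G.
G## and A are enharmonically the same pitch, but only G## uses the letter G, so it is the correct spelling here.

G##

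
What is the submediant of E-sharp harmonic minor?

Degree 6 takes the letter 5 steps above E, which is C.
In harmonic minor, degree 6 sits 8 semitones above the tonic. E# + 8 semitones is pitch class 1, spelled on C as C#.

C#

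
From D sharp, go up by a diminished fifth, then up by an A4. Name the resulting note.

A diminished fifth up from D# is A (letter A, 6 semitones up).
An augmented fourth up from A is D# (letter D, 6 semitones up).

D#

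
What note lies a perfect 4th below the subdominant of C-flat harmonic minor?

The subdominant of Cb harmonic minor is Fb.
A perfect fourth (5 semitones) below Fb lands on the letter C, giving Cb.

Cb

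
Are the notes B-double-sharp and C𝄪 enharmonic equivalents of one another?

No

Two spellings are enharmonically equivalent only if they share a pitch class.
Here B## → 1, C## → 2; 1 ≠ 2, so they are not.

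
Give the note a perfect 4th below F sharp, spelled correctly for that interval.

C#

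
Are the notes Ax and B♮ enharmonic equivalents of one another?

Yes

A## is pitch class 11; B is pitch class 11.
All spellings map to pitch class 11, so they are enharmonically equivalent.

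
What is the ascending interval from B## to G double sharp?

The letter names run B→G, a span of 5 letter steps, so the interval is some kind of sixth.
B## to G## is 8 semitones. A major sixth is 9, so 8 makes it minor.

minor sixth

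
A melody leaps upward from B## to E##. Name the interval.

Counting letters B–C–D–E gives a fourth.
B##→E## = 5 semitones, exactly the perfect fourth.

perfect fourth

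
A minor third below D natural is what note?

A third below D lands on the letter B.
A minor third spans 3 semitones, so D moves to pitch class 11. On the letter B that is B.

B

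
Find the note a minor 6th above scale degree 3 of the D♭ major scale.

Scale degree 3 of Db major is F.
A minor sixth (8 semitones) above F lands on the letter D, giving Db.

Db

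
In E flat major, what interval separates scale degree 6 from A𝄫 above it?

Scale degree 6 of Eb major is C.
C up to Abb: letters C→A make it a sixth; 7 semitones makes it diminished.

diminished sixth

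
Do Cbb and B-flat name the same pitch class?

Yes

Cbb is pitch class 10; Bb is pitch class 10.
All spellings map to pitch class 10, so they are enharmonically equivalent.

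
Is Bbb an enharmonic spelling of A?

Bbb = pitch class 9 and A = pitch class 9 — the same pitch class, so they are enharmonic equivalents.

Yes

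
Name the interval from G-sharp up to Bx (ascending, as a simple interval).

augmented third

The letter names run G→B, a span of 2 letter steps, so the interval is some kind of third.
G# to B## is 5 semitones. A major third is 4, so 5 makes it augmented.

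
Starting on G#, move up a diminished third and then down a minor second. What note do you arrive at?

A diminished third up from G# is Bb (letter B, 2 semitones up).
A minor second down from Bb is A (letter A, 1 semitone down).

A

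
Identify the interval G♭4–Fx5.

doubly augmented seventh

The letter names run G→F, a span of 6 letter steps, so the interval is some kind of seventh.
Gb to F## is 13 semitones. A major seventh is 11, so 13 makes it doubly augmented.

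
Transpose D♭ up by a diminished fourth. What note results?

Gbb

D up a perfect fourth is G, so the target letter is G.
From Db, a diminished fourth is 4 semitones up: Gbb.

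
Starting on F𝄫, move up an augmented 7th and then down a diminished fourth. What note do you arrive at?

B

An augmented seventh up from Fbb is Eb (letter E, 12 semitones up).
A diminished fourth down from Eb is B (letter B, 4 semitones down).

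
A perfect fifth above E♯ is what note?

B#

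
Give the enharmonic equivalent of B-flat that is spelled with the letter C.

Bb is pitch class 10. The letter C alone is pitch class 0.
To reach pitch class 10 from C requires an offset of -2 semitones, i.e. double flat: Cbb.

Cbb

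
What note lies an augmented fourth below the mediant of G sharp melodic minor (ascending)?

F

The mediant of G# melodic minor (ascending) is B.
An augmented fourth (6 semitones) below B lands on the letter F, giving F.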